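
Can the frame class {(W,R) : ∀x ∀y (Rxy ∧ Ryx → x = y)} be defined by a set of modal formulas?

No — not modally definable

Any modally definable frame class is closed under surjective bounded morphisms.
The 4-cycle (worlds 0,1,2,3 with 0→1→2→3→0) is antisymmetric. Sending even-indexed worlds to a and odd-indexed worlds to b is a surjective bounded morphism onto the two-world frame with a↔b, which is not antisymmetric.
So the class is not modally definable.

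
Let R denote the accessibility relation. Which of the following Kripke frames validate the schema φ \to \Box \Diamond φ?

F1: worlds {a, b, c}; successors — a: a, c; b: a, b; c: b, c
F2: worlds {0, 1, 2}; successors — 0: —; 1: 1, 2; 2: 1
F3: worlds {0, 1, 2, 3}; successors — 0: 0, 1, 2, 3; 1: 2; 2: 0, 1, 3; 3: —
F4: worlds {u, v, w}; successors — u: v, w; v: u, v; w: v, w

This is the axiom for symmetry; its first-order frame correspondent is \forall x \forall y (Rxy \to Ryx).
F1: fails — Rba but not Rab.
F2: ✓.
F3: fails — R01 but not R10.
F4: fails — Ruw but not Rwu.

F2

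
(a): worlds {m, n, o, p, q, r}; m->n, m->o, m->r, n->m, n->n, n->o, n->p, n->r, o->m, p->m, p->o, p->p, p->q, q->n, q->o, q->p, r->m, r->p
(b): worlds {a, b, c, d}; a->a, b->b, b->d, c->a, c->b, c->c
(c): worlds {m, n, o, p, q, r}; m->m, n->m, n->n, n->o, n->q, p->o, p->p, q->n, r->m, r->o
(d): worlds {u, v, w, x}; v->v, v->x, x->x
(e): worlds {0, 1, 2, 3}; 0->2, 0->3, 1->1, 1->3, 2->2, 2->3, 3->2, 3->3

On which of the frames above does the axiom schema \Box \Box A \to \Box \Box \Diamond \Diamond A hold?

(a), (d), (e)

Frame correspondent (Sahlqvist): \forall x \forall z (x R^2 z \to \exists w (x R^2 w \wedge z R^2 w)) — i.e. a generalized confluence (Geach) condition.
(a): holds.
(b): fails — bR²d but no w with bR²w and dR²w.
(c): fails — nR²o but no w with nR²w and oR²w.
(d): holds.
(e): holds.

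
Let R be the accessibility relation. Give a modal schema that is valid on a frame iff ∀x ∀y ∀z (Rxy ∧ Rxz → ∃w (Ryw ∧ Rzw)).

◇□s → □◇s

This is convergence; the standard corresponding axiom is .2: ◇□s → □◇s.
Suppose ◇□s→□◇s is valid. Take Rxy, Rxz and set V(s)={w : Ryw}. Then □s at y so ◇□s at x, so □◇s at x, so ◇s at z, giving w with Rzw and Ryw.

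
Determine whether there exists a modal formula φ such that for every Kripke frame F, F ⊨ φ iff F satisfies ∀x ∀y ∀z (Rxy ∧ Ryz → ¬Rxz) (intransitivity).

Any modally definable frame class is closed under surjective bounded morphisms.
The 7-cycle (worlds s,t,u,v,w,x,y with s→t→u→v→w→x→y→s) is intransitive. Mapping every world to a single reflexive point • is a surjective bounded morphism; the reflexive point is not intransitive (R••∧R•• but R••).
So no modal formula (or set of formulas) defines exactly the intransitive frames.

No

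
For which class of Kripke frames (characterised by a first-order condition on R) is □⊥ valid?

Emptiness of R

This schema is the Ver axiom.
Its frame correspondent is emptiness of R — ∀x ∀y ¬Rxy.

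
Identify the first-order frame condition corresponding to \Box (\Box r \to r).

shift-reflexivity

Suppose □(□r→r) is valid. Take Rxy and set V(r)={w : Ryw}. Then at y, □r holds; since □(□r→r) at x, □r→r at y, so r at y, i.e. Ryy.
Conversely, any frame satisfying \forall x \forall y (Rxy \to Ryy) validates the schema.
Frame condition: \forall x \forall y (Rxy \to Ryy).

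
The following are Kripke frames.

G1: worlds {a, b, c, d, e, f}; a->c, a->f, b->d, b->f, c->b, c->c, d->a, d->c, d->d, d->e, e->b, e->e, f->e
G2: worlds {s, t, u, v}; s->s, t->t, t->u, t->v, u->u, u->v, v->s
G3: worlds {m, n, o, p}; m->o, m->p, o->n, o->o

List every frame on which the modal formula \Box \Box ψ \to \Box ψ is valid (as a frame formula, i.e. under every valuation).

G2

This is the axiom for density; its first-order frame correspondent is \forall x \forall y (Rxy \to \exists z (Rxz \wedge Rzy)).
G1: fails — Rbf but no z with Rbz and Rzf.
G2: satisfies the condition.
G3: fails — Rmp but no z with Rmz and Rzp.
Valid on: G2.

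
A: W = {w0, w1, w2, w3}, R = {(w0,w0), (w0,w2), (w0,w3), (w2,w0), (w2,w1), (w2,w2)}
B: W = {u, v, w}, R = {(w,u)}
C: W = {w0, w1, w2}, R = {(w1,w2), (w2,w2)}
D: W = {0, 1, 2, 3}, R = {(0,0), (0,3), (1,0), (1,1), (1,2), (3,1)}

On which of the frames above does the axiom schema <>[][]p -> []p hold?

Frame correspondent (Sahlqvist): forall x forall y forall z ((xRy & xRz) -> exists w (y R^2 w & z = w)) — i.e. a generalized confluence (Geach) condition.
A: fails — w0Rw3, w0Rw0 but no w with w3R²w and w0=w.
B: fails — wRu, wRu but no t with uR²t and u=t.
C: condition met.
D: fails — 0R3, 0R3 but no w with 3R²w and 3=w.
Valid on: C.

C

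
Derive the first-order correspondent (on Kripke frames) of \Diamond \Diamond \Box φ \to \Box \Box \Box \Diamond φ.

This is a Sahlqvist (Geach-type) schema ◇^2□^1φ → □^3◇^1φ.
Minimal-valuation argument: fix x; take any y with xR^2y and any z with xR^3z. Set V(φ) to the set of worlds R-reachable from y in exactly 1 step. Then □^1φ holds at y, so the antecedent holds at x; validity forces ◇^1φ at z, giving a w with zR^1w and yR^1w.
First-order correspondent: \forall x \forall y \forall z ((x R^2 y \wedge x R^3 z) \to \exists w (yRw \wedge zRw)).

\forall x \forall y \forall z ((x R^2 y \wedge x R^3 z) \to \exists w (yRw \wedge zRw))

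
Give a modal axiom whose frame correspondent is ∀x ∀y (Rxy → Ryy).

The condition is shift-reflexivity. The T□ schema □(□ψ → ψ) defines it.
Suppose □(□ψ→ψ) is valid. Take Rxy and set V(ψ)={w : Ryw}. Then at y, □ψ holds; since □(□ψ→ψ) at x, □ψ→ψ at y, so ψ at y, i.e. Ryy.

□(□ψ → ψ)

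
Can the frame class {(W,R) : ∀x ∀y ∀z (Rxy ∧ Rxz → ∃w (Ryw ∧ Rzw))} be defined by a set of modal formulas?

The condition is convergence. A defining modal formula is ◇□r → □◇r.

Yes — defined by ◇□r → □◇r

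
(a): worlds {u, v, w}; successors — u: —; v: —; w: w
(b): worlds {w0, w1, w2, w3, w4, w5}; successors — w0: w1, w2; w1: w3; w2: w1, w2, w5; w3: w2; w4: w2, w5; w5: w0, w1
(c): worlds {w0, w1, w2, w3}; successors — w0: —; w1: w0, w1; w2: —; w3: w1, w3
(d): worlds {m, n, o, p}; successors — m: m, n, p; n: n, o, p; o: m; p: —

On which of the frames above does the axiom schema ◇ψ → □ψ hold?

This is the axiom for partial functionality; its first-order frame correspondent is ∀x ∀y ∀z (Rxy ∧ Rxz → y = z).
(a): satisfies the condition.
(b): fails — w0 sees both w1 and w2.
(c): fails — w1 sees both w0 and w1.
(d): fails — m sees both m and n.
Valid on: (a).

(a)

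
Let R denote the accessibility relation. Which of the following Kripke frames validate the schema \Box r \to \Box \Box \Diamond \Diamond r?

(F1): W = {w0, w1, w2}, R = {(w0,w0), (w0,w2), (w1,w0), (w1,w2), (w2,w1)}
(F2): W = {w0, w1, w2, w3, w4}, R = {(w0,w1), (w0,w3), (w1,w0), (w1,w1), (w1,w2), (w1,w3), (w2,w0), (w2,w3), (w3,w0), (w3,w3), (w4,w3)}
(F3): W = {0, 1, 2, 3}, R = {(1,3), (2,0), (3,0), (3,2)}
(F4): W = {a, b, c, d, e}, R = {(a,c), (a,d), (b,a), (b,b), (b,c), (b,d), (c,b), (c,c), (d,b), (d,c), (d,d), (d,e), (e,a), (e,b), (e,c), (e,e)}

Frame correspondent (Sahlqvist): \forall x \forall z (x R^2 z \to \exists w (xRw \wedge z R^2 w)) — i.e. a generalized confluence (Geach) condition.
(F1): fails — w2R²w2 but no w with w2Rw and w2R²w.
(F2): condition met.
(F3): fails — 1R²0 but no w with 1Rw and 0R²w.
(F4): condition met.

(F2), (F4)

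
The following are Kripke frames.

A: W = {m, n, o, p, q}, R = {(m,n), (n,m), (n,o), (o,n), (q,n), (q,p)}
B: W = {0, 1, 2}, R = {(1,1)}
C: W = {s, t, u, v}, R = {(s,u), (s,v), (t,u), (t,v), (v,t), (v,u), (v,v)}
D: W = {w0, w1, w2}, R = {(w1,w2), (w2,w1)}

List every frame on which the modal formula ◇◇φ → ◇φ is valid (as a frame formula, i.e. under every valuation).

The schema corresponds to transitivity: ∀x ∀y ∀z (Rxy ∧ Ryz → Rxz).
A: fails — Ron and Rno but not Roo.
B: condition met.
C: fails — Rtv and Rvt but not Rtt.
D: fails — Rw1w2 and Rw2w1 but not Rw1w1.
Valid on: B.

B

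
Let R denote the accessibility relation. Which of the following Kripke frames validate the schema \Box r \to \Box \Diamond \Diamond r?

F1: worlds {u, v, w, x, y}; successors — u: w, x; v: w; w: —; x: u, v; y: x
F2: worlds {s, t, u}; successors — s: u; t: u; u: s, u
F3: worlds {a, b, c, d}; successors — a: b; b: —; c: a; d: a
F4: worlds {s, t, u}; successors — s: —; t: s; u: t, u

F2

This is the axiom for a generalized confluence (Geach) condition; its first-order frame correspondent is \forall x \forall z (xRz \to \exists w (xRw \wedge z R^2 w)).
F1: fails — uRw but no t with uRt and wR²t.
F2: condition met.
F3: fails — aRb but no w with aRw and bR²w.
F4: fails — tRs but no w with tRw and sR²w.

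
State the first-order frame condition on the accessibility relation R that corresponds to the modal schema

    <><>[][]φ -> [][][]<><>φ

This is a Sahlqvist (Geach-type) schema ◇^2□^2φ → □^3◇^2φ.
First-order correspondent: forall x forall y forall z ((x R^2 y & x R^3 z) -> exists w (y R^2 w & z R^2 w)).

forall x forall y forall z ((x R^2 y & x R^3 z) -> exists w (y R^2 w & z R^2 w))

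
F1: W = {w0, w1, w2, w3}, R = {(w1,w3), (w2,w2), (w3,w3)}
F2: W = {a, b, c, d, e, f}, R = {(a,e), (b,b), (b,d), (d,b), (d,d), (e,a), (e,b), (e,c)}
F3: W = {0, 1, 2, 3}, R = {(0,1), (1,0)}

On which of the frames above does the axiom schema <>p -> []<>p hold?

The schema corresponds to the Euclidean property: forall x forall y forall z (Rxy & Rxz -> Ryz).
F1: holds.
F2: fails — Rae and Rae but not Ree.
F3: fails — R01 and R01 but not R11.
Valid on: F1.

F1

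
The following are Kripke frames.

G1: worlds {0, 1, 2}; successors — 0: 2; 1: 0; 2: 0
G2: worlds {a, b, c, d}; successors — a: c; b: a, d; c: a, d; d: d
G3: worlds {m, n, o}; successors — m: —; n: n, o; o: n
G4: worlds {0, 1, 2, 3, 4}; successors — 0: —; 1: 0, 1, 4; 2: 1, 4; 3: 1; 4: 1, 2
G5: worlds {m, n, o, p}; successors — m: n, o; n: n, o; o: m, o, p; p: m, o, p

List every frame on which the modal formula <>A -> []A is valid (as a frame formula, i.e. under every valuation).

This is the axiom for partial functionality; its first-order frame correspondent is forall x forall y forall z (Rxy & Rxz -> y = z).
G1: ✓.
G2: fails — b sees both a and d.
G3: fails — n sees both n and o.
G4: fails — 1 sees both 0 and 1.
G5: fails — m sees both n and o.

G1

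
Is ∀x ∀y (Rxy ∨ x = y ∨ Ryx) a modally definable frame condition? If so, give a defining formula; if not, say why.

No — not modally definable

Modal frame validity is preserved under disjoint unions.
Take 2 disjoint single-world reflexive frames: each is trivially connected, but their disjoint union has 2 worlds with no edge between distinct components, so it is not connected.
So no modal formula (or set of formulas) defines exactly the connected frames.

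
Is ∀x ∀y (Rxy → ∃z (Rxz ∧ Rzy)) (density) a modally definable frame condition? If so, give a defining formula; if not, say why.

Definable; □□p → □p defines it

Yes: it is density, defined by the C4 schema □□p → □p.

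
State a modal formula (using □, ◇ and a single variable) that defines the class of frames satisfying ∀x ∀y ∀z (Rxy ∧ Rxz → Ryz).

◇q → □◇q

This is the Euclidean property; the standard corresponding axiom is 5: ◇q → □◇q.
Suppose ◇q→□◇q is valid. Take Rxy, Rxz and set V(q)={y}. Then ◇q at x, so □◇q at x, so ◇q at z, so some w with Rzw has q; w=y, i.e. Rzy. By symmetry of the argument, Ryz.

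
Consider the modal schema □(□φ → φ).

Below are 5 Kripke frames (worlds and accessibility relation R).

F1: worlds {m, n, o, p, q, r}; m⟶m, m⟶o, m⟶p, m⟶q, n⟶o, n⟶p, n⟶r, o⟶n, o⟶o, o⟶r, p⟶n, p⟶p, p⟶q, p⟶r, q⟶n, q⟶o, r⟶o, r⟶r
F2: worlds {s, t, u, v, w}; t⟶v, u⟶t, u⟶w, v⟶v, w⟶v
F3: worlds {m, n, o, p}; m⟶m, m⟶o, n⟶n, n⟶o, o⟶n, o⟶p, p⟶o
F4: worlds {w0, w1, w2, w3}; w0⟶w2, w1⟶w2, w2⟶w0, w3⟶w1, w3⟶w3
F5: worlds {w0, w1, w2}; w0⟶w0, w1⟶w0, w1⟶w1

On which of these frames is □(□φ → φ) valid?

The schema corresponds to shift-reflexivity: ∀x ∀y (Rxy → Ryy).
F1: fails — Ron but not Rnn.
F2: fails — Ruw but not Rww.
F3: fails — Rop but not Rpp.
F4: fails — Rw1w2 but not Rw2w2.
F5: holds.

F5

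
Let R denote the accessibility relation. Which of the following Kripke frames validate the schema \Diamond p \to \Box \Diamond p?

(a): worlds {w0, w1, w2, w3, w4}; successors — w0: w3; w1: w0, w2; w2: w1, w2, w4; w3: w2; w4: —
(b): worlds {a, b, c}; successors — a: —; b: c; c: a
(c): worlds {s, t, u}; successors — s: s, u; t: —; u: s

none

Frame correspondent (Sahlqvist): \forall x \forall y \forall z (Rxy \wedge Rxz \to Ryz) — i.e. the Euclidean property.
(a): fails — Rw0w3 and Rw0w3 but not Rw3w3.
(b): fails — Rbc and Rbc but not Rcc.
(c): fails — Rsu and Rsu but not Ruu.
Valid on no frame.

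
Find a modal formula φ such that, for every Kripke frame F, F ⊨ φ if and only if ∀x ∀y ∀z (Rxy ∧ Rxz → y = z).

◇q → □q

A defining formula is ◇q → □q (the CD axiom).
Suppose ◇q→□q is valid. Take Rxy, Rxz and set V(q)={y}. Then ◇q at x, so □q at x, so q at z, i.e. z=y.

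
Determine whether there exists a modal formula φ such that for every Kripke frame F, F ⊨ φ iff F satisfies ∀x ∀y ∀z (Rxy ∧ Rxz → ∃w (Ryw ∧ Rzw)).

Definable; ◇□p → □◇p defines it

The condition is convergence. A defining modal formula is ◇□p → □◇p.
Suppose ◇□p→□◇p is valid. Take Rxy, Rxz and set V(p)={w : Ryw}. Then □p at y so ◇□p at x, so □◇p at x, so ◇p at z, giving w with Rzw and Ryw.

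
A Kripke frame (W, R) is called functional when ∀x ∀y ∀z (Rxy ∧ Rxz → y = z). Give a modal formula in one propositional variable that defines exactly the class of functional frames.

A defining formula is ◇s → □s (the CD axiom).
Suppose ◇s→□s is valid. Take Rxy, Rxz and set V(s)={y}. Then ◇s at x, so □s at x, so s at z, i.e. z=y.

◇s → □s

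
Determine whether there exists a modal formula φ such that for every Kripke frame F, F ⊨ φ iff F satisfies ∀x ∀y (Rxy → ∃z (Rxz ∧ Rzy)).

Yes, by □□p → □p

The condition is density. A defining modal formula is □□p → □p.
Suppose □□p→□p is valid. Take Rxy and set V(p)={w : xR²w}. Then □□p at x, so □p at x, so p at y, i.e. ∃z(Rxz∧Rzy).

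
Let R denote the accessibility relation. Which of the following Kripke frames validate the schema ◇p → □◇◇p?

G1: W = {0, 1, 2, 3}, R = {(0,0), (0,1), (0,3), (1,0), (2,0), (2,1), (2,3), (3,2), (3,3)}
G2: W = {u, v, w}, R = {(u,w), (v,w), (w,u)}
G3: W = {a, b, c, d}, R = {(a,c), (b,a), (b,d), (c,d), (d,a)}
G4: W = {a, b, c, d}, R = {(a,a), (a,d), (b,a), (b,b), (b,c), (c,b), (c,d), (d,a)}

G1, G2

The schema corresponds to a generalized confluence (Geach) condition: ∀x ∀y ∀z ((xRy ∧ xRz) → ∃w (y = w ∧ zR²w)).
G1: ✓.
G2: ✓.
G3: fails — aRc, aRc but no w with c=w and cR²w.
G4: fails — bRb, bRa but no w with b=w and aR²w.
Valid on: G1, G2.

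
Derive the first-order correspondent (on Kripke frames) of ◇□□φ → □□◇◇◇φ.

This is a Sahlqvist (Geach-type) schema ◇^1□^2φ → □^2◇^3φ.
Minimal-valuation argument: fix x; take any y with xR^1y and any z with xR^2z. Set V(φ) to the set of worlds R-reachable from y in exactly 2 steps. Then □^2φ holds at y, so the antecedent holds at x; validity forces ◇^3φ at z, giving a w with zR^3w and yR^2w.
First-order correspondent: ∀x ∀y ∀z ((xRy ∧ xR²z) → ∃w (yR²w ∧ zR³w)).

∀x ∀y ∀z ((xRy ∧ xR²z) → ∃w (yR²w ∧ zR³w))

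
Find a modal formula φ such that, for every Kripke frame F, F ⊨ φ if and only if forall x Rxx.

This is reflexivity; the standard corresponding axiom is T: □q → q.
Suppose □q→q is valid. At any x set V(q)={w : Rxw}. Then □q holds at x, so q holds at x, i.e. Rxx.

□q → q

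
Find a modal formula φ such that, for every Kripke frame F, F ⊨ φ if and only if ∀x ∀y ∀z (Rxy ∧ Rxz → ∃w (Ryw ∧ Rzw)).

This is convergence; the standard corresponding axiom is .2: ◇□r → □◇r.
Suppose ◇□r→□◇r is valid. Take Rxy, Rxz and set V(r)={w : Ryw}. Then □r at y so ◇□r at x, so □◇r at x, so ◇r at z, giving w with Rzw and Ryw.

◇□r → □◇r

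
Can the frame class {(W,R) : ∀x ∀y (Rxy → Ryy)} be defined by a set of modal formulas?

Definable; □(□r → r) defines it

This is a Sahlqvist condition; the T□ axiom □(□r → r) defines it.
Suppose □(□r→r) is valid. Take Rxy and set V(r)={w : Ryw}. Then at y, □r holds; since □(□r→r) at x, □r→r at y, so r at y, i.e. Ryy.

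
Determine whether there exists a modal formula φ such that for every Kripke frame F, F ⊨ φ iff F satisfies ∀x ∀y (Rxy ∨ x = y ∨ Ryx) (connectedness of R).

Modal frame validity is preserved under disjoint unions.
Take 3 disjoint single-world reflexive frames: each is trivially connected, but their disjoint union has 3 worlds with no edge between distinct components, so it is not connected.
Hence connectedness of R is not modally definable.

No — not modally definable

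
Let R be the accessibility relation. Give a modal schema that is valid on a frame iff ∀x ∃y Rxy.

The condition is seriality. The D schema □r → ◇r defines it.

□r → ◇r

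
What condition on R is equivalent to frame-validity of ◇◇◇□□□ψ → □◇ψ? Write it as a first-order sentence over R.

This is a Sahlqvist (Geach-type) schema ◇^3□^3ψ → □^1◇^1ψ.
First-order correspondent: ∀x ∀y ∀z ((xR³y ∧ xRz) → ∃w (yR³w ∧ zRw)).

∀x ∀y ∀z ((xR³y ∧ xRz) → ∃w (yR³w ∧ zRw))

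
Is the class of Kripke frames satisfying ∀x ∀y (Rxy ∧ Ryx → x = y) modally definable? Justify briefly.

Modal frame validity is preserved under surjective bounded morphisms.
The 6-cycle (worlds w0,w1,w2,w3,w4,w5 with w0→w1→w2→w3→w4→w5→w0) is antisymmetric. Sending even-indexed worlds to a and odd-indexed worlds to b is a surjective bounded morphism onto the two-world frame with a↔b, which is not antisymmetric.
Hence antisymmetry is not modally definable.

No — not modally definable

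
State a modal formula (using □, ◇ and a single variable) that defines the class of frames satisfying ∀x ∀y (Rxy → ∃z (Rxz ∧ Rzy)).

□□ψ → □ψ

The condition is density. The C4 schema □□ψ → □ψ defines it.
Suppose □□ψ→□ψ is valid. Take Rxy and set V(ψ)={w : xR²w}. Then □□ψ at x, so □ψ at x, so ψ at y, i.e. ∃z(Rxz∧Rzy).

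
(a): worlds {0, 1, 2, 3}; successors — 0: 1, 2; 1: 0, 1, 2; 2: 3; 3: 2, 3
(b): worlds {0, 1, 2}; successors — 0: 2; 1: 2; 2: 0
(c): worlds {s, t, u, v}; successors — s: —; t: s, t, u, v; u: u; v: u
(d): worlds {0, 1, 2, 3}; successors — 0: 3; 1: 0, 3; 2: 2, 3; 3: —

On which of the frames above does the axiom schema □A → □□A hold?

The schema corresponds to transitivity: ∀x ∀y ∀z (Rxy ∧ Ryz → Rxz).
(a): fails — R02 and R23 but not R03.
(b): fails — R12 and R20 but not R10.
(c): holds.
(d): holds.

(c), (d)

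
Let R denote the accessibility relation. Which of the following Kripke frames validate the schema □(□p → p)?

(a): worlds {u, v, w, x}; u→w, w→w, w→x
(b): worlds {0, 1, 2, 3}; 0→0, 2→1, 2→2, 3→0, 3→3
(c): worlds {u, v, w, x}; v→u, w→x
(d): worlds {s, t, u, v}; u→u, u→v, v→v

Frame correspondent (Sahlqvist): ∀x ∀y (Rxy → Ryy) — i.e. shift-reflexivity.
(a): fails — Rwx but not Rxx.
(b): fails — R21 but not R11.
(c): fails — Rvu but not Ruu.
(d): satisfies the condition.
Valid on: (d).

(d)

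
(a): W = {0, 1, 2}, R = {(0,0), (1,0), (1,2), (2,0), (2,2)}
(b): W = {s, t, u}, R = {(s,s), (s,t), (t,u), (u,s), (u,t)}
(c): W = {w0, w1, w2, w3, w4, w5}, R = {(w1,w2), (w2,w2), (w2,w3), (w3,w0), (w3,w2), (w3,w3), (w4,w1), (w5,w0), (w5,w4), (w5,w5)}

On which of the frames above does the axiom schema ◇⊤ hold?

Frame correspondent (Sahlqvist): ∀x ∃y Rxy — i.e. seriality.
(a): condition met.
(b): condition met.
(c): fails — world w0 has no successor.
Valid on: (a), (b).

(a), (b)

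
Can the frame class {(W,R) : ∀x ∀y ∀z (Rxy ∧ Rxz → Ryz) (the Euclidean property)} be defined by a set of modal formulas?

Yes, by ◇q → □◇q

Yes: it is the Euclidean property, defined by the 5 schema ◇q → □◇q.
Suppose ◇q→□◇q is valid. Take Rxy, Rxz and set V(q)={y}. Then ◇q at x, so □◇q at x, so ◇q at z, so some w with Rzw has q; w=y, i.e. Rzy. By symmetry of the argument, Ryz.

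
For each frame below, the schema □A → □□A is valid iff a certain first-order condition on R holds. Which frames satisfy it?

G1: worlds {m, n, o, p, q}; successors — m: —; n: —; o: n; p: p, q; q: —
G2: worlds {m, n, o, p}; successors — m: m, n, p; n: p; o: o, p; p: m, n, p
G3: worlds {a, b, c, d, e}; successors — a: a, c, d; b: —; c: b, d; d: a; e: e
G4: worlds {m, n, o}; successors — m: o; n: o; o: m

G1

Frame correspondent (Sahlqvist): ∀x ∀y ∀z (Rxy ∧ Ryz → Rxz) — i.e. transitivity.
G1: condition met.
G2: fails — Rop and Rpm but not Rom.
G3: fails — Rcd and Rda but not Rca.
G4: fails — Rno and Rom but not Rnm.
Valid on: G1.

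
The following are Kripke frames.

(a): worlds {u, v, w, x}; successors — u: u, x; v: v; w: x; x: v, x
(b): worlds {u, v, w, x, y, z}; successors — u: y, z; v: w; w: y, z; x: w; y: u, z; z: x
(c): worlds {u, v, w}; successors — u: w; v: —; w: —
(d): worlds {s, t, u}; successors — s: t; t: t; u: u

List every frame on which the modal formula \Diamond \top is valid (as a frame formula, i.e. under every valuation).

The schema corresponds to seriality: \forall x \exists y Rxy.
(a): condition met.
(b): condition met.
(c): fails — world v has no successor.
(d): condition met.
Valid on: (a), (b), (d).

(a), (b), (d)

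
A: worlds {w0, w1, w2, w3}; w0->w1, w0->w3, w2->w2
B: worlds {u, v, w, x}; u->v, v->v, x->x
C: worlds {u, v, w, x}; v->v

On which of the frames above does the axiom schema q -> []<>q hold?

C

Frame correspondent (Sahlqvist): forall x forall y (Rxy -> Ryx) — i.e. symmetry.
A: fails — Rw0w1 but not Rw1w0.
B: fails — Ruv but not Rvu.
C: ✓.
Valid on: C.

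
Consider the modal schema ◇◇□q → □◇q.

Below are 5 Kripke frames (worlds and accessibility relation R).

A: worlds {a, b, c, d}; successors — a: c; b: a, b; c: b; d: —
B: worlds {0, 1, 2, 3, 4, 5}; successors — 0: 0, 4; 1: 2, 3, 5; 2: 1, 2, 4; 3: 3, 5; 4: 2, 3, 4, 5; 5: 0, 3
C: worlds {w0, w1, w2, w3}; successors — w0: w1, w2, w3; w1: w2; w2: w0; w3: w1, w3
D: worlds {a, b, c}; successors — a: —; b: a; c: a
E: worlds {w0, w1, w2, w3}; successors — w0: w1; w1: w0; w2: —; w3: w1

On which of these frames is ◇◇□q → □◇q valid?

Frame correspondent (Sahlqvist): ∀x ∀y ∀z ((xR²y ∧ xRz) → ∃w (yRw ∧ zRw)) — i.e. a generalized confluence (Geach) condition.
A: fails — bR²a, bRb but no w with aRw and bRw.
B: fails — 0R²3, 0R0 but no w with 3Rw and 0Rw.
C: fails — w0R²w0, w0Rw2 but no w with w0Rw and w2Rw.
D: satisfies the condition.
E: fails — w0R²w0, w0Rw1 but no w with w0Rw and w1Rw.

D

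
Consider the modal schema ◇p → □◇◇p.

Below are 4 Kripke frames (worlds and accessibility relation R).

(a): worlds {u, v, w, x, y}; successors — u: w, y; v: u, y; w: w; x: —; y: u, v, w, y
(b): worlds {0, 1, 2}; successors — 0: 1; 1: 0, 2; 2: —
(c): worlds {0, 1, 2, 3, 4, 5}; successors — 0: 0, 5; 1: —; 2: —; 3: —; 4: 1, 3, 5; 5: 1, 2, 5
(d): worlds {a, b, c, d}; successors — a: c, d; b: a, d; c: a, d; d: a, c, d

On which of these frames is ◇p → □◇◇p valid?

(d)

The schema corresponds to a generalized confluence (Geach) condition: ∀x ∀y ∀z ((xRy ∧ xRz) → ∃w (y = w ∧ zR²w)).
(a): fails — uRy, uRw but no t with y=t and wR²t.
(b): fails — 1R0, 1R2 but no w with 0=w and 2R²w.
(c): fails — 0R0, 0R5 but no w with 0=w and 5R²w.
(d): ✓.
Valid on: (d).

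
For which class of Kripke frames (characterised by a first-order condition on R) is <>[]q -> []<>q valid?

Convergence

Suppose ◇□q→□◇q is valid. Take Rxy, Rxz and set V(q)={w : Ryw}. Then □q at y so ◇□q at x, so □◇q at x, so ◇q at z, giving w with Rzw and Ryw.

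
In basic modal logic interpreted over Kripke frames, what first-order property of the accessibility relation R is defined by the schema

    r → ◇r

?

This is a form of the T axiom.
Its frame correspondent is reflexivity — ∀x Rxx.

reflexivity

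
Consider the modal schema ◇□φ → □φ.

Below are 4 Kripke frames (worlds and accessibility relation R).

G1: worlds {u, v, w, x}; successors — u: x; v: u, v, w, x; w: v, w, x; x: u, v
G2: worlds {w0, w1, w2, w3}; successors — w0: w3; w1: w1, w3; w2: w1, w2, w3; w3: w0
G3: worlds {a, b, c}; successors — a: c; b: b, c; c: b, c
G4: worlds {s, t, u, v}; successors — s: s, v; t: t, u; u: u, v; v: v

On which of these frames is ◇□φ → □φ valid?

G3

The schema corresponds to the Euclidean property: ∀x ∀y ∀z (Rxy ∧ Rxz → Ryz).
G1: fails — Rux and Rux but not Rxx.
G2: fails — Rw0w3 and Rw0w3 but not Rw3w3.
G3: satisfies the condition.
G4: fails — Rsv and Rss but not Rvs.
Valid on: G3.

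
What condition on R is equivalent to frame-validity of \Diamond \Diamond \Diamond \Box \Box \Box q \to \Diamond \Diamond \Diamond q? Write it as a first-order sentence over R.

\forall x \forall y (x R^3 y \to \exists w (y R^3 w \wedge x R^3 w))

This is a Sahlqvist (Geach-type) schema ◇^3□^3q → □^0◇^3q.
Minimal-valuation argument: fix x; take any y with xR^3y and any z with xR^0z. Set V(q) to the set of worlds R-reachable from y in exactly 3 steps. Then □^3q holds at y, so the antecedent holds at x; validity forces ◇^3q at z, giving a w with zR^3w and yR^3w.
First-order correspondent: \forall x \forall y (x R^3 y \to \exists w (y R^3 w \wedge x R^3 w)).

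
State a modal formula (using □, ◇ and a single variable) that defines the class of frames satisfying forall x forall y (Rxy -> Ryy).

□(□r → r)

A defining formula is □(□r → r) (the T□ axiom).
Suppose □(□r→r) is valid. Take Rxy and set V(r)={w : Ryw}. Then at y, □r holds; since □(□r→r) at x, □r→r at y, so r at y, i.e. Ryy.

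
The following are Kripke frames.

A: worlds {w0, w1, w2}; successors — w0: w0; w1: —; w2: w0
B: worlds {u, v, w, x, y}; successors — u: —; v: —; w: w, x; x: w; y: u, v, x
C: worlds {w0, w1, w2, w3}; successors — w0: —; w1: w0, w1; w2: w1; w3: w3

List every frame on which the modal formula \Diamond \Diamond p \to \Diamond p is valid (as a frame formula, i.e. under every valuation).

A

This is the axiom for transitivity; its first-order frame correspondent is \forall x \forall y \forall z (Rxy \wedge Ryz \to Rxz).
A: holds.
B: fails — Rxw and Rwx but not Rxx.
C: fails — Rw2w1 and Rw1w0 but not Rw2w0.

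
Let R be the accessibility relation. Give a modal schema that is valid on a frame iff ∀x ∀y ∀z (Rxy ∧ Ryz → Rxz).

A defining formula is □q → □□q (the 4 axiom).

□q → □□q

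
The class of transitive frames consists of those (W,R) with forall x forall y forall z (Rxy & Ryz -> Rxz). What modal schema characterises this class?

A defining formula is □p → □□p (the 4 axiom).

□p → □□p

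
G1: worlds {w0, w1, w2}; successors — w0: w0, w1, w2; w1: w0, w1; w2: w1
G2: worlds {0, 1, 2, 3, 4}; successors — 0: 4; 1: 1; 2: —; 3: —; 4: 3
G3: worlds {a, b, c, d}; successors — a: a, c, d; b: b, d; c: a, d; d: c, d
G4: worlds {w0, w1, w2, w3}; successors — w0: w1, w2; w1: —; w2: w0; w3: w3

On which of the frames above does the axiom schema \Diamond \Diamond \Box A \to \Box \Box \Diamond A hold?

G1, G3

This is the axiom for a generalized confluence (Geach) condition; its first-order frame correspondent is \forall x \forall y \forall z ((x R^2 y \wedge x R^2 z) \to \exists w (yRw \wedge zRw)).
G1: condition met.
G2: fails — 0R²3, 0R²3 but no w with 3Rw and 3Rw.
G3: condition met.
G4: fails — w2R²w1, w2R²w1 but no w with w1Rw and w1Rw.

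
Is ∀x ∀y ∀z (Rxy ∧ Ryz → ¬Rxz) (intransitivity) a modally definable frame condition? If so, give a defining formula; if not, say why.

No — not modally definable

Any modally definable frame class is closed under surjective bounded morphisms.
The 5-cycle (worlds s,t,u,v,w with s→t→u→v→w→s) is intransitive. Mapping every world to a single reflexive point • is a surjective bounded morphism; the reflexive point is not intransitive (R••∧R•• but R••).
So no modal formula (or set of formulas) defines exactly the intransitive frames.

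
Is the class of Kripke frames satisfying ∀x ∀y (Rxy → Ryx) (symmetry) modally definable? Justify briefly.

Yes, by p → □◇p

The condition is symmetry. A defining modal formula is p → □◇p.
Suppose p→□◇p is valid. Take Rxy and set V(p)={x}. Then p at x, so □◇p at x, so ◇p at y, so some z with Ryz has p; z=x, i.e. Ryx.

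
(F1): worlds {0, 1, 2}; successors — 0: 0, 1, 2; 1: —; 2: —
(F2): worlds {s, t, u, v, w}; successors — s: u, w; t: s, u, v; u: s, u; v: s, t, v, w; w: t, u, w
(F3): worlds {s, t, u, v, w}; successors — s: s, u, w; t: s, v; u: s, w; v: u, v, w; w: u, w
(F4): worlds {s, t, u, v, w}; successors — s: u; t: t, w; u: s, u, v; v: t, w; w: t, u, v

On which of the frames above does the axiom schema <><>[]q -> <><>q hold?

This is the axiom for a generalized confluence (Geach) condition; its first-order frame correspondent is forall x forall y (x R^2 y -> exists w (yRw & x R^2 w)).
(F1): fails — 0R²1 but no w with 1Rw and 0R²w.
(F2): ✓.
(F3): ✓.
(F4): fails — sR²v but no w* with vRw* and sR²w*.
Valid on: (F2), (F3).

(F2), (F3)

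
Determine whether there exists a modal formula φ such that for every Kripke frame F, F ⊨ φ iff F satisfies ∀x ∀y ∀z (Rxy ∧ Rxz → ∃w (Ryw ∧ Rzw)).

This is a Sahlqvist condition; the .2 axiom ◇□p → □◇p defines it.

Definable; ◇□p → □◇p defines it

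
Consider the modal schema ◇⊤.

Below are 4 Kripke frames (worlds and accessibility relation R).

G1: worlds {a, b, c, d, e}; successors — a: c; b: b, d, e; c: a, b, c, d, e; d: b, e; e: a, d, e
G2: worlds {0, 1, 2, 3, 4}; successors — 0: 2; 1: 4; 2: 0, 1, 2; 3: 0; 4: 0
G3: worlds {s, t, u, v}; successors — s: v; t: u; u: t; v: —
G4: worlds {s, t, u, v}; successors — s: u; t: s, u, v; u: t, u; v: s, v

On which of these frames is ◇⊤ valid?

G1, G2, G4

The schema corresponds to seriality: ∀x ∃y Rxy.
G1: ✓.
G2: ✓.
G3: fails — world v has no successor.
G4: ✓.
Valid on: G1, G2, G4.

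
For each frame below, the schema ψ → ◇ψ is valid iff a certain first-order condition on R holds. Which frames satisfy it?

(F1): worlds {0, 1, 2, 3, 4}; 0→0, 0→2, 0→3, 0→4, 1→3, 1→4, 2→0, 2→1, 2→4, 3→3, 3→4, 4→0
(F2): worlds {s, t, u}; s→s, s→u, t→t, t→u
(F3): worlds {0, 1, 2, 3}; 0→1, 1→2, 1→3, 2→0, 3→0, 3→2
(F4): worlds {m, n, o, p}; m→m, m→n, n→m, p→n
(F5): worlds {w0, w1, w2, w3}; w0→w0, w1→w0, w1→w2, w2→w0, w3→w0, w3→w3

none

Frame correspondent (Sahlqvist): ∀x ∃w (x = w ∧ xRw) — i.e. a generalized confluence (Geach) condition.
(F1): fails — at 1 but no w with 1=w and 1Rw.
(F2): fails — at u but no w with u=w and uRw.
(F3): fails — at 0 but no w with 0=w and 0Rw.
(F4): fails — at n but no w with n=w and nRw.
(F5): fails — at w1 but no w with w1=w and w1Rw.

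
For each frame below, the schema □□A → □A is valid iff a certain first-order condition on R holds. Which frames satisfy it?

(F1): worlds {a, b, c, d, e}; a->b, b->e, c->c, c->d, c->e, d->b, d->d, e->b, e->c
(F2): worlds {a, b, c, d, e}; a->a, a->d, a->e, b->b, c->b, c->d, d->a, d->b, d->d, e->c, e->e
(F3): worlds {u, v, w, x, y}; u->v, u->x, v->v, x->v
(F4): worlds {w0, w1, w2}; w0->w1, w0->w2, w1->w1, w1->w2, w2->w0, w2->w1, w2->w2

(F2), (F4)

This is the axiom for density; its first-order frame correspondent is ∀x ∀y (Rxy → ∃z (Rxz ∧ Rzy)).
(F1): fails — Reb but no z with Rez and Rzb.
(F2): holds.
(F3): fails — Rux but no z with Ruz and Rzx.
(F4): holds.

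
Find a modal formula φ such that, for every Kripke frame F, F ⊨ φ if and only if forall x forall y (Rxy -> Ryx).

A defining formula is r → □◇r (the B axiom).

r → □◇r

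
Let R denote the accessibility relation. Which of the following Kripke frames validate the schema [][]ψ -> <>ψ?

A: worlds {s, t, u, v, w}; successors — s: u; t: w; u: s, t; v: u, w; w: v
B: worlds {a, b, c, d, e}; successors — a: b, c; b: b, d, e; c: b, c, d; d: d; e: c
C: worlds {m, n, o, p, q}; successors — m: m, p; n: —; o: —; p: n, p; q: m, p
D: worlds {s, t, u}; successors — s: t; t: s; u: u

B

Frame correspondent (Sahlqvist): forall x exists w (x R^2 w & xRw) — i.e. a generalized confluence (Geach) condition.
A: fails — at s but no w* with sR²w* and sRw*.
B: ✓.
C: fails — at n but no w with nR²w and nRw.
D: fails — at s but no w with sR²w and sRw.
Valid on: B.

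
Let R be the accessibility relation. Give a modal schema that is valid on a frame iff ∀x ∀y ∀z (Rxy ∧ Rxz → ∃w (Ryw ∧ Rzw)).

A defining formula is ◇□q → □◇q (the .2 axiom).
Suppose ◇□q→□◇q is valid. Take Rxy, Rxz and set V(q)={w : Ryw}. Then □q at y so ◇□q at x, so □◇q at x, so ◇q at z, giving w with Rzw and Ryw.

◇□q → □◇q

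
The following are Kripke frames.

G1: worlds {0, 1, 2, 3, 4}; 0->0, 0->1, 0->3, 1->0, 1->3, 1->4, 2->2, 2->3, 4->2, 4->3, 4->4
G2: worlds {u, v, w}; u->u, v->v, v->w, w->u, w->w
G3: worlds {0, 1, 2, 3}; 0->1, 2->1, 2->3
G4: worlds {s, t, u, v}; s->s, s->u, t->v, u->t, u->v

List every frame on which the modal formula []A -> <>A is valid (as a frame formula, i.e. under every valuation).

G2

This is the axiom for seriality; its first-order frame correspondent is forall x exists y Rxy.
G1: fails — world 3 has no successor.
G2: satisfies the condition.
G3: fails — world 1 has no successor.
G4: fails — world v has no successor.
Valid on: G2.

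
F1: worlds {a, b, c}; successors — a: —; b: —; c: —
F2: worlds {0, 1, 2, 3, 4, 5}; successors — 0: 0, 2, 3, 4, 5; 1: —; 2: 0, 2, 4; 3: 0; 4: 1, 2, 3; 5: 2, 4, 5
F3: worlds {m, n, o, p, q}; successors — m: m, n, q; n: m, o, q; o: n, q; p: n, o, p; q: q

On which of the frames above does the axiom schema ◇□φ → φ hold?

F1

Frame correspondent (Sahlqvist): ∀x ∀y (Rxy → Ryx) — i.e. symmetry.
F1: holds.
F2: fails — R43 but not R34.
F3: fails — Rpn but not Rnp.
Valid on: F1.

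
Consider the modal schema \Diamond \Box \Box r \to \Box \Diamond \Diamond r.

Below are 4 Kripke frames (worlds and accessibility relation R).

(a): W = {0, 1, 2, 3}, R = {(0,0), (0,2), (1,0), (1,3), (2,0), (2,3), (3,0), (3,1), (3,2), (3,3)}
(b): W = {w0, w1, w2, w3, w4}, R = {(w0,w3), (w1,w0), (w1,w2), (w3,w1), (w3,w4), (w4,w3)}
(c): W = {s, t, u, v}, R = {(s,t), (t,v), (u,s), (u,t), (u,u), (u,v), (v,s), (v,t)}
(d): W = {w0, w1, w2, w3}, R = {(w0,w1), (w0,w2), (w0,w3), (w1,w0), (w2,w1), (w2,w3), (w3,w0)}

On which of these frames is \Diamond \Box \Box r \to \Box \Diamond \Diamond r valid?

This is the axiom for a generalized confluence (Geach) condition; its first-order frame correspondent is \forall x \forall y \forall z ((xRy \wedge xRz) \to \exists w (y R^2 w \wedge z R^2 w)).
(a): condition met.
(b): fails — w1Rw0, w1Rw2 but no w with w0R²w and w2R²w.
(c): fails — uRs, uRt but no w with sR²w and tR²w.
(d): fails — w0Rw1, w0Rw2 but no w with w1R²w and w2R²w.
Valid on: (a).

(a)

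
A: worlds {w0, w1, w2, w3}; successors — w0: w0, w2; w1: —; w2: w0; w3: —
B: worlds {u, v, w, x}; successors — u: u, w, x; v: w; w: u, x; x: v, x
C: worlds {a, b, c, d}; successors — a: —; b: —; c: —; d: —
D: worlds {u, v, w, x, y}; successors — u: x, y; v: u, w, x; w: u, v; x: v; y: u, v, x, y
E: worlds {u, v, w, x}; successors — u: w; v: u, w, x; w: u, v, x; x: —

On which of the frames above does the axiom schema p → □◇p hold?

A, C

The schema corresponds to symmetry: ∀x ∀y (Rxy → Ryx).
A: satisfies the condition.
B: fails — Rwx but not Rxw.
C: satisfies the condition.
D: fails — Ryx but not Rxy.
E: fails — Rwx but not Rxw.
Valid on: A, C.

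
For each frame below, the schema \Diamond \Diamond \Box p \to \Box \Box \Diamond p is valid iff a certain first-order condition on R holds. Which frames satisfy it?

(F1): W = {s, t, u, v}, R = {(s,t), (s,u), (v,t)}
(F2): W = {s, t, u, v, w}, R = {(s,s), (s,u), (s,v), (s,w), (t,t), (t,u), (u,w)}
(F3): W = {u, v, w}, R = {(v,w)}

(F1), (F3)

The schema corresponds to a generalized confluence (Geach) condition: \forall x \forall y \forall z ((x R^2 y \wedge x R^2 z) \to \exists w (yRw \wedge zRw)).
(F1): condition met.
(F2): fails — sR²s, sR²v but no w* with sRw* and vRw*.
(F3): condition met.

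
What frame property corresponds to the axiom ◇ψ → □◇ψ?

Suppose ◇ψ→□◇ψ is valid. Take Rxy, Rxz and set V(ψ)={y}. Then ◇ψ at x, so □◇ψ at x, so ◇ψ at z, so some w with Rzw has ψ; w=y, i.e. Rzy. By symmetry of the argument, Ryz.

the Euclidean property: ∀x ∀y ∀z (Rxy ∧ Rxz → Ryz)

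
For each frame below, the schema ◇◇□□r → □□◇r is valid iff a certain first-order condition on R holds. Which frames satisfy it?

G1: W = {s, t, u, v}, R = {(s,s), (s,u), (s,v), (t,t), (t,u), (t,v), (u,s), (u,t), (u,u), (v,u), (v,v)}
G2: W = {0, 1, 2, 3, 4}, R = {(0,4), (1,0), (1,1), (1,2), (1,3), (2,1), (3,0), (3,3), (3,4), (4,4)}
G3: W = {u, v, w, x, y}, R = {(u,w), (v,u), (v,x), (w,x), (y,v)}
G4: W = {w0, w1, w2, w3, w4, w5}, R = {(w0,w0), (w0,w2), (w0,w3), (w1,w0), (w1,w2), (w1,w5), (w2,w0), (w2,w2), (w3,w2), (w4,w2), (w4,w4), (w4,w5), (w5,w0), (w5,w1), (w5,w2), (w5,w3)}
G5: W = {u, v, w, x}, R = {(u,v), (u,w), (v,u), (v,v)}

The schema corresponds to a generalized confluence (Geach) condition: ∀x ∀y ∀z ((xR²y ∧ xR²z) → ∃w (yR²w ∧ zRw)).
G1: holds.
G2: fails — 1R²0, 1R²1 but no w with 0R²w and 1Rw.
G3: fails — uR²x, uR²x but no t with xR²t and xRt.
G4: holds.
G5: fails — vR²u, vR²w but no t with uR²t and wRt.
Valid on: G1, G4.

G1, G4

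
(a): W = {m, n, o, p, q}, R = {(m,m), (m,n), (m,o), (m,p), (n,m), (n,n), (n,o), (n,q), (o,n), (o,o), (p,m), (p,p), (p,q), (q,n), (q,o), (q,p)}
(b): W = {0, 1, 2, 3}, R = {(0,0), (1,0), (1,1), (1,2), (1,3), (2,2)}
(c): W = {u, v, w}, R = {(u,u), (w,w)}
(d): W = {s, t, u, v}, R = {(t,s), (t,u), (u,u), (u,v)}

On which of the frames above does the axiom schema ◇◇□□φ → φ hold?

The schema corresponds to a generalized confluence (Geach) condition: ∀x ∀y (xR²y → ∃w (yR²w ∧ x = w)).
(a): fails — pR²o but no w with oR²w and p=w.
(b): fails — 1R²0 but no w with 0R²w and 1=w.
(c): condition met.
(d): fails — tR²u but no w with uR²w and t=w.

(c)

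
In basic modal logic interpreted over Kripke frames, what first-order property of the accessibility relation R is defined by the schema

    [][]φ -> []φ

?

Density

Suppose □□φ→□φ is valid. Take Rxy and set V(φ)={w : xR²w}. Then □□φ at x, so □φ at x, so φ at y, i.e. ∃z(Rxz∧Rzy).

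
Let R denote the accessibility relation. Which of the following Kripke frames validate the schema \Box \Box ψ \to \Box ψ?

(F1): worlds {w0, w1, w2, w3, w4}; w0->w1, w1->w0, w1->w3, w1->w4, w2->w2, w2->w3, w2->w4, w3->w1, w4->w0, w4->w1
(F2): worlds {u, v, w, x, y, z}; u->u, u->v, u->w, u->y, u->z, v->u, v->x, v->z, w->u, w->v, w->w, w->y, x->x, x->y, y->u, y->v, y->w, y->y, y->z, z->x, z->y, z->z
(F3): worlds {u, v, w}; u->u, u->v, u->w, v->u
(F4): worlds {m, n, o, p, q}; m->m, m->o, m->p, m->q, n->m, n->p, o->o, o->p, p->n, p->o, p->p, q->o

This is the axiom for density; its first-order frame correspondent is \forall x \forall y (Rxy \to \exists z (Rxz \wedge Rzy)).
(F1): fails — Rw3w1 but no z with Rw3z and Rzw1.
(F2): holds.
(F3): holds.
(F4): holds.
Valid on: (F2), (F3), (F4).

(F2), (F3), (F4)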